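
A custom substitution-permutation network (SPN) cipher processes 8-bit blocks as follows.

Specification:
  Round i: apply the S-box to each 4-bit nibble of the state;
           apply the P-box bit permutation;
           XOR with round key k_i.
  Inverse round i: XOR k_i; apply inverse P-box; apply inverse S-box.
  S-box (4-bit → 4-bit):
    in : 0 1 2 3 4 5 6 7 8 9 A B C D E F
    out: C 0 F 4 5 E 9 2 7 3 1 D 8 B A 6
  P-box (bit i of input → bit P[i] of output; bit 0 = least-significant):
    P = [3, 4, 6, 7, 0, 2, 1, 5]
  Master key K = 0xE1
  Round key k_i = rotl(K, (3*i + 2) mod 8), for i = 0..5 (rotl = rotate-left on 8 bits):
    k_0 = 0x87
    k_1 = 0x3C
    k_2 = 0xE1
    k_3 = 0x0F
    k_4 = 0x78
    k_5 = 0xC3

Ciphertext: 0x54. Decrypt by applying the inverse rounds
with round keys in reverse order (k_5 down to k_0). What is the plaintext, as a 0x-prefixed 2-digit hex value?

0x08

s_0 = ciphertext = 0x54
s_1 = InvRound(s_0, k_5) = 0x8E
s_2 = InvRound(s_1, k_4) = 0x55
s_3 = InvRound(s_2, k_3) = 0x38
s_4 = InvRound(s_3, k_2) = 0xA2
s_5 = InvRound(s_4, k_1) = 0xFD
s_6 = InvRound(s_5, k_0) = 0x08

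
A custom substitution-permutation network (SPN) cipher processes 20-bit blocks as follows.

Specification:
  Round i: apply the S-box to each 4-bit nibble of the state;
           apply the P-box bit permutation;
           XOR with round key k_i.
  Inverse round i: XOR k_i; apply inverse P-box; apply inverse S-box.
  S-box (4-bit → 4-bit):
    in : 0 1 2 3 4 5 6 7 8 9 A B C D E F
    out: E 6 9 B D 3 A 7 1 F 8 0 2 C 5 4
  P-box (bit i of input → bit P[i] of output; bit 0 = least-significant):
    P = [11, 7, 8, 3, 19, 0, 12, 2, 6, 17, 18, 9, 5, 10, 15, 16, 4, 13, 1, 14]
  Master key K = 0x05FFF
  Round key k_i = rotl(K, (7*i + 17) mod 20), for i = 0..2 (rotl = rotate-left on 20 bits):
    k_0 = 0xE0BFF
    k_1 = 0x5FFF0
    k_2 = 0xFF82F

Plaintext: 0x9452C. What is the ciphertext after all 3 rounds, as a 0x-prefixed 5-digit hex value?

0x44B13

s_0 = plaintext = 0x9452C
s_1 = Round(s_0, k_0) = 0x5EB09
s_2 = Round(s_1, k_1) = 0x5464D
s_3 = Round(s_2, k_2) = 0x44B13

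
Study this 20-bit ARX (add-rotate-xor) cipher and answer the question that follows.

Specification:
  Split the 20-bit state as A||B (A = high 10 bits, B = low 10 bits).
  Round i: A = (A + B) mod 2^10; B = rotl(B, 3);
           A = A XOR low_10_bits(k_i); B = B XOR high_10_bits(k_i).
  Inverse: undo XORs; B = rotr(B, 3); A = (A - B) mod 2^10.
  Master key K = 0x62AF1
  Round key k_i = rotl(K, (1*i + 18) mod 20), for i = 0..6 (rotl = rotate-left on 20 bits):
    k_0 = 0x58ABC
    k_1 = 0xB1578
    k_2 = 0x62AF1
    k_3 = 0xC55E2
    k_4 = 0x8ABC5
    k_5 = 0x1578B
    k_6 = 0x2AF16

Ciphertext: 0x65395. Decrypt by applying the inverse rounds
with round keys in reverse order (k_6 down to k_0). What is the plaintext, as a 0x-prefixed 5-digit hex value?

0x58A3C

s_0 = ciphertext = 0x65395
s_1 = InvRound(s_0, k_6) = 0xC6F67
s_2 = InvRound(s_1, k_5) = 0xCA966
s_3 = InvRound(s_2, k_4) = 0xA1A69
s_4 = InvRound(s_3, k_3) = 0x4D62F
s_5 = InvRound(s_4, k_2) = 0x342F4
s_6 = InvRound(s_5, k_1) = 0x48886
s_7 = InvRound(s_6, k_0) = 0x58A3C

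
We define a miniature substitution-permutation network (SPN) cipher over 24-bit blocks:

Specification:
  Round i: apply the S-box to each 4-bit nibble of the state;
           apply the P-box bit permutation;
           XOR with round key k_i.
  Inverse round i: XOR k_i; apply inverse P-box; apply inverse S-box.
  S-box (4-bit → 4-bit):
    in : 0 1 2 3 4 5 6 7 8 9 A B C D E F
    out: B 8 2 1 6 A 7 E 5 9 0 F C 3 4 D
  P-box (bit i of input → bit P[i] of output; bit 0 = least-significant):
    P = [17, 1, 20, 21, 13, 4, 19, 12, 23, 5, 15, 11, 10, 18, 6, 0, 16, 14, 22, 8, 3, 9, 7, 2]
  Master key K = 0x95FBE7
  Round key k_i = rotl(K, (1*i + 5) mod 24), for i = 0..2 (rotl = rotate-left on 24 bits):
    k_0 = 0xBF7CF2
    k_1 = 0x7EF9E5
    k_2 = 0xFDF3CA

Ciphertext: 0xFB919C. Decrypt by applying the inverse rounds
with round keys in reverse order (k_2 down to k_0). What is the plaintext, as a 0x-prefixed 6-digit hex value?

s_0 = ciphertext = 0xFB919C
s_1 = InvRound(s_0, k_2) = 0x524ADD
s_2 = InvRound(s_1, k_1) = 0xD124B1
s_3 = InvRound(s_2, k_0) = 0xA471C0

0xA471C0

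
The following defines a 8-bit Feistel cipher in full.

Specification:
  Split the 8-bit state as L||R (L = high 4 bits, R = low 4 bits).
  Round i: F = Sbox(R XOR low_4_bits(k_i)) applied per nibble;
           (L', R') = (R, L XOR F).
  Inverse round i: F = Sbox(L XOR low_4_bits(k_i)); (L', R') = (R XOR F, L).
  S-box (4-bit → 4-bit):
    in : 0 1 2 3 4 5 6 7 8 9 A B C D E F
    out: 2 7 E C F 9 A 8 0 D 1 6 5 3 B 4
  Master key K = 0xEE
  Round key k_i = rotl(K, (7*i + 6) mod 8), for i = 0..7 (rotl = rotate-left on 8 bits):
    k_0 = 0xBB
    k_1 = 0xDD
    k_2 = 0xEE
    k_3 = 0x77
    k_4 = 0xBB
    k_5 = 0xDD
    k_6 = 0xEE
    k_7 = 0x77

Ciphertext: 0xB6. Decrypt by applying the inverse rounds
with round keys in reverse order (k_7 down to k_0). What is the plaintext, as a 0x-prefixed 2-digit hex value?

0xE9

s_0 = ciphertext = 0xB6
s_1 = InvRound(s_0, k_7) = 0x3B
s_2 = InvRound(s_1, k_6) = 0x83
s_3 = InvRound(s_2, k_5) = 0xA8
s_4 = InvRound(s_3, k_4) = 0xFA
s_5 = InvRound(s_4, k_3) = 0xAF
s_6 = InvRound(s_5, k_2) = 0x0A
s_7 = InvRound(s_6, k_1) = 0x90
s_8 = InvRound(s_7, k_0) = 0xE9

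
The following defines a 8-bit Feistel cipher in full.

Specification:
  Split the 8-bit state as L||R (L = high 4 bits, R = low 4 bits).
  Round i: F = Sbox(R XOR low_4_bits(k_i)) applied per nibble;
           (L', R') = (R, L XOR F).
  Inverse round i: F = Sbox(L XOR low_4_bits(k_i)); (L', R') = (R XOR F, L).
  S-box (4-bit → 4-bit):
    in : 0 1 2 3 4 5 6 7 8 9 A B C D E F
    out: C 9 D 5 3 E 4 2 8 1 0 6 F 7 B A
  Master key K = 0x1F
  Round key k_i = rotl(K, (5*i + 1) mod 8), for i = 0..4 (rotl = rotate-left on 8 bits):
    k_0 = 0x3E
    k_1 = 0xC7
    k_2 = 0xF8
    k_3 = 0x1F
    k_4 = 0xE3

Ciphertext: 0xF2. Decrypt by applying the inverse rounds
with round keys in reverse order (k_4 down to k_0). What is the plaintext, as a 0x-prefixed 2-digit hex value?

0x22

s_0 = ciphertext = 0xF2
s_1 = InvRound(s_0, k_4) = 0xDF
s_2 = InvRound(s_1, k_3) = 0x2D
s_3 = InvRound(s_2, k_2) = 0xD2
s_4 = InvRound(s_3, k_1) = 0x2D
s_5 = InvRound(s_4, k_0) = 0x22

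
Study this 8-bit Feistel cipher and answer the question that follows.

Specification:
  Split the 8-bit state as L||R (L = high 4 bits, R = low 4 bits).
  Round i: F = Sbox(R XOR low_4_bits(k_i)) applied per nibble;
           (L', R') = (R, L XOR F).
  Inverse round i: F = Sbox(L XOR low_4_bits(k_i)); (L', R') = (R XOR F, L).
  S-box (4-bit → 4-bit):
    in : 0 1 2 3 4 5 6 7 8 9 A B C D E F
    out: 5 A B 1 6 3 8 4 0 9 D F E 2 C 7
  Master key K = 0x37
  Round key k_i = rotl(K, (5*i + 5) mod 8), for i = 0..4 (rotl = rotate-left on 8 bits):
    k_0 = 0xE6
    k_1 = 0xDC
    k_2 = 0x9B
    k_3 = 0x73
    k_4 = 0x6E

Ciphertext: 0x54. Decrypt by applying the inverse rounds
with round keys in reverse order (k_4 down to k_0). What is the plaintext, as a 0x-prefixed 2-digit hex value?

s_0 = ciphertext = 0x54
s_1 = InvRound(s_0, k_4) = 0xB5
s_2 = InvRound(s_1, k_3) = 0x5B
s_3 = InvRound(s_2, k_2) = 0x75
s_4 = InvRound(s_3, k_1) = 0xA7
s_5 = InvRound(s_4, k_0) = 0x9A

0x9A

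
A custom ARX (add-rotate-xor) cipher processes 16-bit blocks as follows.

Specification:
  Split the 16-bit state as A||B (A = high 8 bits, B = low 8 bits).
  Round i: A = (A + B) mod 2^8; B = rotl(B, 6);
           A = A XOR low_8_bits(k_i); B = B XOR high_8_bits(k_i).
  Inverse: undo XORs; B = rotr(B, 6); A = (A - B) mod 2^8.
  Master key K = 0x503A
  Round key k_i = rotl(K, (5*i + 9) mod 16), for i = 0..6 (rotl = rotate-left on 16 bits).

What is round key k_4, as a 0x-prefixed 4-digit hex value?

0x4A07

K = 0x503A
k_0 = rotl(K, (5*0+9) mod 16) = rotl(K, 9) = 0x74A0
k_1 = rotl(K, (5*1+9) mod 16) = rotl(K, 14) = 0x940E
k_2 = rotl(K, (5*2+9) mod 16) = rotl(K, 3) = 0x81D2
k_3 = rotl(K, (5*3+9) mod 16) = rotl(K, 8) = 0x3A50
k_4 = rotl(K, (5*4+9) mod 16) = rotl(K, 13) = 0x4A07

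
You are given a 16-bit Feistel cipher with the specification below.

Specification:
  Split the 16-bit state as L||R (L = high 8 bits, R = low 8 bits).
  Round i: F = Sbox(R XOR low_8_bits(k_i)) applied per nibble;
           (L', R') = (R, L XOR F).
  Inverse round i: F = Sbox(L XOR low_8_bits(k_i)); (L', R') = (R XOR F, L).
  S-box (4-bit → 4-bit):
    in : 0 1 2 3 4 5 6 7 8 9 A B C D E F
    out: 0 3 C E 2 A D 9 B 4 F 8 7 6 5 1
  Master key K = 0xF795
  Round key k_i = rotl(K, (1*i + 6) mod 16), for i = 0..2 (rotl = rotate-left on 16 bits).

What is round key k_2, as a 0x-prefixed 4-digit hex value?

K = 0xF795
k_0 = rotl(K, (1*0+6) mod 16) = rotl(K, 6) = 0xE57D
k_1 = rotl(K, (1*1+6) mod 16) = rotl(K, 7) = 0xCAFB
k_2 = rotl(K, (1*2+6) mod 16) = rotl(K, 8) = 0x95F7

0x95F7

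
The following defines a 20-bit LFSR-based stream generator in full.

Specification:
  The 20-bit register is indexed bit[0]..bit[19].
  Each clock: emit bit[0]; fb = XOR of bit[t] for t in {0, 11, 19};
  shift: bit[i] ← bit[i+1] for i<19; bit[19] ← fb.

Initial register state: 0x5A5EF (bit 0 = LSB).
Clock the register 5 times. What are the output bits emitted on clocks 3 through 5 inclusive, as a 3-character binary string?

110

reg_0 = 0x5A5EF
clock 1: out=1, reg = 0xAD2F7
clock 2: out=1, reg = 0x5697B
clock 3: out=1, reg = 0x2B4BD
clock 4: out=1, reg = 0x95A5E
clock 5: out=0, reg = 0x4AD2F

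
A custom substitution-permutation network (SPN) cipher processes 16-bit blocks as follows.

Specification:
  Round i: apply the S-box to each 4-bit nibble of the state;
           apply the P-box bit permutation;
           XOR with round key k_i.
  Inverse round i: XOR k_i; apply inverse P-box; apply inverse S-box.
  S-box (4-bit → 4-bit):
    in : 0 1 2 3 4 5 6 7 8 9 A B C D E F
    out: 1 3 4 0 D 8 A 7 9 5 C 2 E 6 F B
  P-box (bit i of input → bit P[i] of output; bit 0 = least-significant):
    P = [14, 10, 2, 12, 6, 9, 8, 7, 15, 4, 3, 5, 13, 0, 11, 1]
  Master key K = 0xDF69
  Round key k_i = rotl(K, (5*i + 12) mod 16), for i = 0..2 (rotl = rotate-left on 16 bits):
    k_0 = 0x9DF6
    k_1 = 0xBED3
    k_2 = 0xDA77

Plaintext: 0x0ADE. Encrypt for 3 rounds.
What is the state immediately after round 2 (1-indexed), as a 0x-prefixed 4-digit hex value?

s_0 = plaintext = 0x0ADE
s_1 = Round(s_0, k_0) = 0xEADA
s_2 = Round(s_1, k_1) = 0x85FC
s_3 = Round(s_2, k_2) = 0xEC91

0x85FC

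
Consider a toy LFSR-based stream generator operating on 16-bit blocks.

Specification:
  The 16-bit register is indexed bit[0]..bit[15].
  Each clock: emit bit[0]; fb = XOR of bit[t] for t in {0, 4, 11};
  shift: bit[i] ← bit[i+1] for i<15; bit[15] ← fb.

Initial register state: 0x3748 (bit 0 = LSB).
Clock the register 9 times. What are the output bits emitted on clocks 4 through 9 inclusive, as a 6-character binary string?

100101

reg_0 = 0x3748
clock 1: out=0, reg = 0x1BA4
clock 2: out=0, reg = 0x8DD2
clock 3: out=0, reg = 0x46E9
clock 4: out=1, reg = 0xA374
clock 5: out=0, reg = 0xD1BA
clock 6: out=0, reg = 0xE8DD
clock 7: out=1, reg = 0xF46E
clock 8: out=0, reg = 0x7A37
clock 9: out=1, reg = 0xBD1B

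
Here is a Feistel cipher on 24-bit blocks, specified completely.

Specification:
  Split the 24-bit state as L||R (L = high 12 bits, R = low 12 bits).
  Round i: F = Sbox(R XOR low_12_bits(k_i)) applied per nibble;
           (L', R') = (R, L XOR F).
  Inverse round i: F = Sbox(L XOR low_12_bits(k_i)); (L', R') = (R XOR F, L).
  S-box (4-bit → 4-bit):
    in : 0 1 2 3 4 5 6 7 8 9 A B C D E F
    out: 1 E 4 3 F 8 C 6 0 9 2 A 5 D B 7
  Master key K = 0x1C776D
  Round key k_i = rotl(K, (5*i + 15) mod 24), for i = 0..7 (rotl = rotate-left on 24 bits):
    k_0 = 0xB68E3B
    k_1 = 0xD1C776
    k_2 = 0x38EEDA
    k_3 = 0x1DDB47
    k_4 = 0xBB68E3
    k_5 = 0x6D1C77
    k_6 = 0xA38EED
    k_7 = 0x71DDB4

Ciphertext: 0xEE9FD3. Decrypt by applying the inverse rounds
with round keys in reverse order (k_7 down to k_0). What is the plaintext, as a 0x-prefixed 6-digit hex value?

0x343B96

s_0 = ciphertext = 0xEE9FD3
s_1 = InvRound(s_0, k_7) = 0xC5EEE9
s_2 = InvRound(s_1, k_6) = 0xA4AC5E
s_3 = InvRound(s_2, k_5) = 0x063A4A
s_4 = InvRound(s_3, k_4) = 0xA4B063
s_5 = InvRound(s_4, k_3) = 0xE76A4B
s_6 = InvRound(s_5, k_2) = 0xB6EE76
s_7 = InvRound(s_6, k_1) = 0xB96B6E
s_8 = InvRound(s_7, k_0) = 0x343B96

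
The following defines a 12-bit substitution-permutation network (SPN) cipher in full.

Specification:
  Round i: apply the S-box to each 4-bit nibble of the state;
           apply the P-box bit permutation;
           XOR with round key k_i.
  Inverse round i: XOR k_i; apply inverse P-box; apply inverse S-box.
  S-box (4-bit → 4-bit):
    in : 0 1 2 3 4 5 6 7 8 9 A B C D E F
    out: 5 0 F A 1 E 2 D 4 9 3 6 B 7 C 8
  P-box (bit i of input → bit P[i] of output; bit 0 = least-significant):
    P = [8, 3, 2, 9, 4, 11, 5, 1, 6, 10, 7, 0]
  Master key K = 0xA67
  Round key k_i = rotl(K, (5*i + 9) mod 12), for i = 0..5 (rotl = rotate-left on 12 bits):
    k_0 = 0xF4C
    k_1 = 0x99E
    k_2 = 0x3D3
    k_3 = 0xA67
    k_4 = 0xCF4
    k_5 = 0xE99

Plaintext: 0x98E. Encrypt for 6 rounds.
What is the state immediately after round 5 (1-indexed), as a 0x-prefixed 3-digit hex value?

s_0 = plaintext = 0x98E
s_1 = Round(s_0, k_0) = 0xD29
s_2 = Round(s_1, k_1) = 0x66C
s_3 = Round(s_2, k_2) = 0xCDB
s_4 = Round(s_3, k_3) = 0x61A
s_5 = Round(s_4, k_4) = 0x9FC
s_6 = Round(s_5, k_5) = 0xDD2

0x9FC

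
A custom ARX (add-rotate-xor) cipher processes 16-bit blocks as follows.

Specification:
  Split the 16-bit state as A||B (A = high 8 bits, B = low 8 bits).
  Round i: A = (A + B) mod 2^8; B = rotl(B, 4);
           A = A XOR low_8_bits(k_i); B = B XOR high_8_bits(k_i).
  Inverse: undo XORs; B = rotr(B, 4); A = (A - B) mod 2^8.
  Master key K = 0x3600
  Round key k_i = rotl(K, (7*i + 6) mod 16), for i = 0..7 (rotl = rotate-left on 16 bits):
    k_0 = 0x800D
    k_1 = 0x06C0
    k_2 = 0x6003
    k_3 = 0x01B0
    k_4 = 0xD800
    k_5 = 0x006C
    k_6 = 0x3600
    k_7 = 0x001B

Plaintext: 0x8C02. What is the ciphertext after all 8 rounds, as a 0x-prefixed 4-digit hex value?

s_0 = plaintext = 0x8C02
s_1 = Round(s_0, k_0) = 0x83A0
s_2 = Round(s_1, k_1) = 0xE30C
s_3 = Round(s_2, k_2) = 0xECA0
s_4 = Round(s_3, k_3) = 0x3C0B
s_5 = Round(s_4, k_4) = 0x4768
s_6 = Round(s_5, k_5) = 0xC386
s_7 = Round(s_6, k_6) = 0x495E
s_8 = Round(s_7, k_7) = 0xBCE5

0xBCE5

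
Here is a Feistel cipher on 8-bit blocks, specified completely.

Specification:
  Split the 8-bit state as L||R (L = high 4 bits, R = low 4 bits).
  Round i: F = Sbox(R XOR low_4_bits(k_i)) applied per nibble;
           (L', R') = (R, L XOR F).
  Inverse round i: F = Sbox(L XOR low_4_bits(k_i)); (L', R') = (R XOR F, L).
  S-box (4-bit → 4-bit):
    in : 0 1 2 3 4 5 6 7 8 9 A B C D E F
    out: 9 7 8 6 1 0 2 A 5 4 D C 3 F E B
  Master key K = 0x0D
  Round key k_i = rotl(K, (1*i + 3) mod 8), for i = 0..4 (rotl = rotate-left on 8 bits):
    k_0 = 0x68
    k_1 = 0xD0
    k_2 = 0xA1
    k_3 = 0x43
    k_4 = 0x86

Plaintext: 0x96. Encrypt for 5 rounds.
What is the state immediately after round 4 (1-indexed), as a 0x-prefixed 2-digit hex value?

s_0 = plaintext = 0x96
s_1 = Round(s_0, k_0) = 0x67
s_2 = Round(s_1, k_1) = 0x7C
s_3 = Round(s_2, k_2) = 0xC8
s_4 = Round(s_3, k_3) = 0x80
s_5 = Round(s_4, k_4) = 0x0A

0x80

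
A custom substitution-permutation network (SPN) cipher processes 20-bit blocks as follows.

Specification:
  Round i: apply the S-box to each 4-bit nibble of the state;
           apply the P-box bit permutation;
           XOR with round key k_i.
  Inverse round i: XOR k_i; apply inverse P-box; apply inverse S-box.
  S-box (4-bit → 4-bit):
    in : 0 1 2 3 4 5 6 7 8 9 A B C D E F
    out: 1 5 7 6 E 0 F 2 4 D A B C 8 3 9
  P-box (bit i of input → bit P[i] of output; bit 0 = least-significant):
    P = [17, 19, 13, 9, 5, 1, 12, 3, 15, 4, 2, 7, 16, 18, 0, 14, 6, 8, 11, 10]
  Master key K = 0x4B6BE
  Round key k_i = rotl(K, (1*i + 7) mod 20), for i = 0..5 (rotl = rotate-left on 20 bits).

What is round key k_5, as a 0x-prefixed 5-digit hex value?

K = 0x4B6BE
k_0 = rotl(K, (1*0+7) mod 20) = rotl(K, 7) = 0xB5F25
k_1 = rotl(K, (1*1+7) mod 20) = rotl(K, 8) = 0x6BE4B
k_2 = rotl(K, (1*2+7) mod 20) = rotl(K, 9) = 0xD7C96
k_3 = rotl(K, (1*3+7) mod 20) = rotl(K, 10) = 0xAF92D
k_4 = rotl(K, (1*4+7) mod 20) = rotl(K, 11) = 0x5F25B
k_5 = rotl(K, (1*5+7) mod 20) = rotl(K, 12) = 0xBE4B6

0xBE4B6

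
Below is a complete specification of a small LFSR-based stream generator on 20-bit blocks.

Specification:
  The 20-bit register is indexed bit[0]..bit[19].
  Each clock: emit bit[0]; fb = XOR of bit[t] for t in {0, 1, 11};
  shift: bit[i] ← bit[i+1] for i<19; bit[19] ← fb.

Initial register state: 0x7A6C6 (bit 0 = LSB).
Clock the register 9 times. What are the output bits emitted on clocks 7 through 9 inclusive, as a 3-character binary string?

reg_0 = 0x7A6C6
clock 1: out=0, reg = 0xBD363
clock 2: out=1, reg = 0x5E9B1
clock 3: out=1, reg = 0x2F4D8
clock 4: out=0, reg = 0x17A6C
clock 5: out=0, reg = 0x8BD36
clock 6: out=0, reg = 0x45E9B
clock 7: out=1, reg = 0xA2F4D
clock 8: out=1, reg = 0x517A6
clock 9: out=0, reg = 0xA8BD3

110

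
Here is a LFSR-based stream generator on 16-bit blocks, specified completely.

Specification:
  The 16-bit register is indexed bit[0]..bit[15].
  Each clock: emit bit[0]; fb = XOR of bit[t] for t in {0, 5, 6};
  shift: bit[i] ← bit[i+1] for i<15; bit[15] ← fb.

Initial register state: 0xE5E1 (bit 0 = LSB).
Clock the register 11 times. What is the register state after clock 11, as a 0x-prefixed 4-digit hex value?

reg_0 = 0xE5E1
clock 1: out=1, reg = 0xF2F0
clock 2: out=0, reg = 0x7978
clock 3: out=0, reg = 0x3CBC
clock 4: out=0, reg = 0x9E5E
clock 5: out=0, reg = 0xCF2F
clock 6: out=1, reg = 0x6797
clock 7: out=1, reg = 0xB3CB
clock 8: out=1, reg = 0x59E5
clock 9: out=1, reg = 0xACF2
clock 10: out=0, reg = 0x5679
clock 11: out=1, reg = 0xAB3C

0xAB3C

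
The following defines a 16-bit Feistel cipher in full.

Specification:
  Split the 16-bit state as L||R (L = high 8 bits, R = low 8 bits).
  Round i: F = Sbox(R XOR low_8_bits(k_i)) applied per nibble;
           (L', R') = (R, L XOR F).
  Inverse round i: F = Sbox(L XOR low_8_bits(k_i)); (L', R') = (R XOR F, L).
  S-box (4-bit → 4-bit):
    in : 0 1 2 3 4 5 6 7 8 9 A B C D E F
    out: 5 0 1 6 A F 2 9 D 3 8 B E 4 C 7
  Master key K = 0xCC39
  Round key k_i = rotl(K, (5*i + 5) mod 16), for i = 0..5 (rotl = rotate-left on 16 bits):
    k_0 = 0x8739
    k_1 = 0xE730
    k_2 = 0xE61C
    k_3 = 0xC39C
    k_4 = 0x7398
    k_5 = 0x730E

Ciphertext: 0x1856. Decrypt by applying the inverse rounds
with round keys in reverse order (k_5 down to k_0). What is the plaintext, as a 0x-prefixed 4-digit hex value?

s_0 = ciphertext = 0x1856
s_1 = InvRound(s_0, k_5) = 0x5418
s_2 = InvRound(s_1, k_4) = 0xF654
s_3 = InvRound(s_2, k_3) = 0x7CF6
s_4 = InvRound(s_3, k_2) = 0xD37C
s_5 = InvRound(s_4, k_1) = 0xBAD3
s_6 = InvRound(s_5, k_0) = 0x05BA

0x05BA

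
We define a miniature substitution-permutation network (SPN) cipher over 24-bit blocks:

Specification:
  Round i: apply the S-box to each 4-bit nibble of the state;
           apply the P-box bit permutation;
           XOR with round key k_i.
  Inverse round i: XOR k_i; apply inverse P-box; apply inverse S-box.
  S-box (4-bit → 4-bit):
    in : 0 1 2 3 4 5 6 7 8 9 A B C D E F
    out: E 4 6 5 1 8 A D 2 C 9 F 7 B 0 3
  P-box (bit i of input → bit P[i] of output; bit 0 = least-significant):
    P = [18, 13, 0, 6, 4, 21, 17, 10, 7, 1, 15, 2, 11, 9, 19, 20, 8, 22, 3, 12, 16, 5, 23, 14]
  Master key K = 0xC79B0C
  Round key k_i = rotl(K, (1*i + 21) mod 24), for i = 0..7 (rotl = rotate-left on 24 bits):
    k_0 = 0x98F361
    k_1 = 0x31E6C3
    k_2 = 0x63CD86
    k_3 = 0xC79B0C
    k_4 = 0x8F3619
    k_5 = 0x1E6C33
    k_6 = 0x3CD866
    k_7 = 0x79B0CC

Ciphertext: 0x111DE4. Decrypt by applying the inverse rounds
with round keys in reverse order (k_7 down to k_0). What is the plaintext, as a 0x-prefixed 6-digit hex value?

s_0 = ciphertext = 0x111DE4
s_1 = InvRound(s_0, k_7) = 0x8C3168
s_2 = InvRound(s_1, k_6) = 0x93A088
s_3 = InvRound(s_2, k_5) = 0xB13CA3
s_4 = InvRound(s_3, k_4) = 0x81BFC4
s_5 = InvRound(s_4, k_3) = 0xE2E49D
s_6 = InvRound(s_5, k_2) = 0x334842
s_7 = InvRound(s_6, k_1) = 0xEEF392
s_8 = InvRound(s_7, k_0) = 0x885FC7

0x885FC7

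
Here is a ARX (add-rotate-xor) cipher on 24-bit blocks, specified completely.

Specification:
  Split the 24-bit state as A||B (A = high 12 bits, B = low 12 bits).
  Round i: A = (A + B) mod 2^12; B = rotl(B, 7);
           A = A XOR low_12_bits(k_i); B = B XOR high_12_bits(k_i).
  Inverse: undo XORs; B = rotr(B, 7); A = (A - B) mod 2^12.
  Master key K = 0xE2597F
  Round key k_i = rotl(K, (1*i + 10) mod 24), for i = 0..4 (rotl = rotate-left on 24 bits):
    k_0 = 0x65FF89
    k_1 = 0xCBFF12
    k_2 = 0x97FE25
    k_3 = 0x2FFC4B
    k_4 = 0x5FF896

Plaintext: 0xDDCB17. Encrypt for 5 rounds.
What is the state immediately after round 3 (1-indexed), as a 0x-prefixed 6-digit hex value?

s_0 = plaintext = 0xDDCB17
s_1 = Round(s_0, k_0) = 0x77AD87
s_2 = Round(s_1, k_1) = 0xA13F53
s_3 = Round(s_2, k_2) = 0x743085
s_4 = Round(s_3, k_3) = 0xB8307B
s_5 = Round(s_4, k_4) = 0x36887C

0x743085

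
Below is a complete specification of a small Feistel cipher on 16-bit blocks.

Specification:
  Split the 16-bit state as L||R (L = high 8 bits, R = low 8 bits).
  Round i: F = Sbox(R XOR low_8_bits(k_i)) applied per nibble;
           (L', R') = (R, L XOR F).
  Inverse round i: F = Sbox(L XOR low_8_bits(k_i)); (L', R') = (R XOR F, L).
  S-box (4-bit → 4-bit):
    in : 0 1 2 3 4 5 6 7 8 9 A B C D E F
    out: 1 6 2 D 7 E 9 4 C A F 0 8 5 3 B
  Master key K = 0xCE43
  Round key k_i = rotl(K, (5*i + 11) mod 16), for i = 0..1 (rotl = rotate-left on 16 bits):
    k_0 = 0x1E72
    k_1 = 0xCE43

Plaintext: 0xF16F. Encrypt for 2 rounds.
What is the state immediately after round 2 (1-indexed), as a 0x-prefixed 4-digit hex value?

0x943B

s_0 = plaintext = 0xF16F
s_1 = Round(s_0, k_0) = 0x6F94
s_2 = Round(s_1, k_1) = 0x943B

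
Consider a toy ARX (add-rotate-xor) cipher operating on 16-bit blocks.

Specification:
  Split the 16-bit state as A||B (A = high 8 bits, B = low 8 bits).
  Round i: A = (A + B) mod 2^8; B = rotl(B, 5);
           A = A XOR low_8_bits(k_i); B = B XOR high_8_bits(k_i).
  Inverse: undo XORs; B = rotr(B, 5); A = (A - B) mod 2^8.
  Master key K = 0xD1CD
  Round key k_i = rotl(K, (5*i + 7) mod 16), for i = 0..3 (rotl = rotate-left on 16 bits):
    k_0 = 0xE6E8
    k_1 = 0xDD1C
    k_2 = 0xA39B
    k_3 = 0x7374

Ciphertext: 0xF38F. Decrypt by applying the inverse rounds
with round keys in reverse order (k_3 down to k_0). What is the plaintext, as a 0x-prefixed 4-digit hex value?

s_0 = ciphertext = 0xF38F
s_1 = InvRound(s_0, k_3) = 0xA0E7
s_2 = InvRound(s_1, k_2) = 0x1922
s_3 = InvRound(s_2, k_1) = 0x06FF
s_4 = InvRound(s_3, k_0) = 0x26C8

0x26C8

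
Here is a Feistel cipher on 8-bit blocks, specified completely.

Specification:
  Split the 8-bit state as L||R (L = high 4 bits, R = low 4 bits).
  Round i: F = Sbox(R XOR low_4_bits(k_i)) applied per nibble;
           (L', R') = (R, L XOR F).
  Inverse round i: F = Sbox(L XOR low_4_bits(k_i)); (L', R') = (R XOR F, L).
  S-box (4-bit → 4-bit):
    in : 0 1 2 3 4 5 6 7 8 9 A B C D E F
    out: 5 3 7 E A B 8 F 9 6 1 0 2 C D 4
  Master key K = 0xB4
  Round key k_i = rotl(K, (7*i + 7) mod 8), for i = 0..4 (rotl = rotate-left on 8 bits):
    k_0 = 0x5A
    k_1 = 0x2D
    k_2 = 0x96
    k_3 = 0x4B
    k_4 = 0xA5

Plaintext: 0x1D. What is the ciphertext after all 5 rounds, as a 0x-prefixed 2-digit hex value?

0xE5

s_0 = plaintext = 0x1D
s_1 = Round(s_0, k_0) = 0xDE
s_2 = Round(s_1, k_1) = 0xE3
s_3 = Round(s_2, k_2) = 0x35
s_4 = Round(s_3, k_3) = 0x5E
s_5 = Round(s_4, k_4) = 0xE5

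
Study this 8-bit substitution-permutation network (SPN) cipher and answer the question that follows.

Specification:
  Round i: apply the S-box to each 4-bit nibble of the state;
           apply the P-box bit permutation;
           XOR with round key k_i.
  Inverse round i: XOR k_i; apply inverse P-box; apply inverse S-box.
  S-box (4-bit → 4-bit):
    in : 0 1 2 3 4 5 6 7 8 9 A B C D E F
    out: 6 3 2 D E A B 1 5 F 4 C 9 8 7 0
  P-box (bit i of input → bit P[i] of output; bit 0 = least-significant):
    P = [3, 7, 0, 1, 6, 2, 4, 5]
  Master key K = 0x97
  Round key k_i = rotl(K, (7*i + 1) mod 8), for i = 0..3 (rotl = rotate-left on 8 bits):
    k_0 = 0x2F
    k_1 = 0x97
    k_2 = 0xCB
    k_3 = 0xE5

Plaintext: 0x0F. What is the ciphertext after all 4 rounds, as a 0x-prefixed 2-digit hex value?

s_0 = plaintext = 0x0F
s_1 = Round(s_0, k_0) = 0x3B
s_2 = Round(s_1, k_1) = 0xE4
s_3 = Round(s_2, k_2) = 0x1C
s_4 = Round(s_3, k_3) = 0xAB

0xAB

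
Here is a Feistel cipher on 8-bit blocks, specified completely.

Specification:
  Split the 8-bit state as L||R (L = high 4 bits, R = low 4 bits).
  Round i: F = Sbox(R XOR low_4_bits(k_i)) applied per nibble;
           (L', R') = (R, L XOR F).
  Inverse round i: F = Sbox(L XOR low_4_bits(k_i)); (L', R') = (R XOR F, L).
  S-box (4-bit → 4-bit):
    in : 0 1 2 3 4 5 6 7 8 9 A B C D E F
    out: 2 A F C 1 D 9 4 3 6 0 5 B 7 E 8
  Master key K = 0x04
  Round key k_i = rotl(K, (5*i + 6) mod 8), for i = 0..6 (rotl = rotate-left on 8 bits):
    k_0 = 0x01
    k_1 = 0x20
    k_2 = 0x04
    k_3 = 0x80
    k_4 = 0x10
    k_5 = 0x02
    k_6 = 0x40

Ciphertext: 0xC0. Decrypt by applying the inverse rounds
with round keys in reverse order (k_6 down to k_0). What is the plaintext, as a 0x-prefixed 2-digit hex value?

s_0 = ciphertext = 0xC0
s_1 = InvRound(s_0, k_6) = 0xBC
s_2 = InvRound(s_1, k_5) = 0xAB
s_3 = InvRound(s_2, k_4) = 0xBA
s_4 = InvRound(s_3, k_3) = 0xFB
s_5 = InvRound(s_4, k_2) = 0xEF
s_6 = InvRound(s_5, k_1) = 0x1E
s_7 = InvRound(s_6, k_0) = 0xC1

0xC1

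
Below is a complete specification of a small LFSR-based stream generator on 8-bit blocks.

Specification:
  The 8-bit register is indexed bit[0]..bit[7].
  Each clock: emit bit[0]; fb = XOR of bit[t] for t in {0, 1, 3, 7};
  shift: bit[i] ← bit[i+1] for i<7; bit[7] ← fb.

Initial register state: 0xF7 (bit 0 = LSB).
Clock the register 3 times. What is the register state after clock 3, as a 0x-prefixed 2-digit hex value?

reg_0 = 0xF7
clock 1: out=1, reg = 0xFB
clock 2: out=1, reg = 0x7D
clock 3: out=1, reg = 0x3E

0x3E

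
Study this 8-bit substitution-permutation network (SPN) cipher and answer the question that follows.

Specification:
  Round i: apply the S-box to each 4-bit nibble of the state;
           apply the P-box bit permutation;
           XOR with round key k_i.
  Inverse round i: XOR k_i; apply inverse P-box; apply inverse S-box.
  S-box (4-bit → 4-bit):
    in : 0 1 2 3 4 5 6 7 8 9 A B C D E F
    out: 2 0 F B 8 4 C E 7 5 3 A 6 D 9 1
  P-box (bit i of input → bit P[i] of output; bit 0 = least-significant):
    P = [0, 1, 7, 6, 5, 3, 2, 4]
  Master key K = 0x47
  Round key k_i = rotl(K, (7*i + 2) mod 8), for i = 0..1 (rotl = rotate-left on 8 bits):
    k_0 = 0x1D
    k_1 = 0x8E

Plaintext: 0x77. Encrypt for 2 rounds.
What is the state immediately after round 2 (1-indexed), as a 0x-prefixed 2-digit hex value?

0xC1

s_0 = plaintext = 0x77
s_1 = Round(s_0, k_0) = 0xC3
s_2 = Round(s_1, k_1) = 0xC1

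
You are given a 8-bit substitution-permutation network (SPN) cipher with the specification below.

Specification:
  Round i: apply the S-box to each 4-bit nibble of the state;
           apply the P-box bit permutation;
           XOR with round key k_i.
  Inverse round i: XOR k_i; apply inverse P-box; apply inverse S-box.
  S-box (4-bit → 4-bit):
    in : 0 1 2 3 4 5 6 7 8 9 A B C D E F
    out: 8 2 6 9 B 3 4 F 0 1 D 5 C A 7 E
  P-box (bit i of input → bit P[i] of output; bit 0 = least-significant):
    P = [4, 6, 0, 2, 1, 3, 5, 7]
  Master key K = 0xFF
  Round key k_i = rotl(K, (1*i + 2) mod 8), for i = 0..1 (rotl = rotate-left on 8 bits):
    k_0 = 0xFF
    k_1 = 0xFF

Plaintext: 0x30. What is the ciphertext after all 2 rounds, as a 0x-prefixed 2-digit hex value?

0x45

s_0 = plaintext = 0x30
s_1 = Round(s_0, k_0) = 0x79
s_2 = Round(s_1, k_1) = 0x45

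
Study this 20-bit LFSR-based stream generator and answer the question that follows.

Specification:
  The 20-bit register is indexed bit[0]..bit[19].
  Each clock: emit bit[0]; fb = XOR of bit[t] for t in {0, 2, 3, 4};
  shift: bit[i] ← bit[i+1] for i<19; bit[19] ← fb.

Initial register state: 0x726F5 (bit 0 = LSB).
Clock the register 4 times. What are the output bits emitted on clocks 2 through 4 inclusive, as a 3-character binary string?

reg_0 = 0x726F5
clock 1: out=1, reg = 0xB937A
clock 2: out=0, reg = 0x5C9BD
clock 3: out=1, reg = 0x2E4DE
clock 4: out=0, reg = 0x9726F

010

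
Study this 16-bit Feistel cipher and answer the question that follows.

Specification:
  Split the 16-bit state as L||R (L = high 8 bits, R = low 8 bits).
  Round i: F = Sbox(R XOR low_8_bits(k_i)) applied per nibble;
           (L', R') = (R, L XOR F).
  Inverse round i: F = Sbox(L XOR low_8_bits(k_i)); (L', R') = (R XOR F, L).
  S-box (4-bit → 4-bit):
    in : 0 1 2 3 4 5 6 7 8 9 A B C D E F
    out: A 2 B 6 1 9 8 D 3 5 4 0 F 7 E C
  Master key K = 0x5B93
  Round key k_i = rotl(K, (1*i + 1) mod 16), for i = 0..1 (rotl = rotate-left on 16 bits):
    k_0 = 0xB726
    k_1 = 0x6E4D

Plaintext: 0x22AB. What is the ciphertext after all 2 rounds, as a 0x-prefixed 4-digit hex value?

0x1538

s_0 = plaintext = 0x22AB
s_1 = Round(s_0, k_0) = 0xAB15
s_2 = Round(s_1, k_1) = 0x1538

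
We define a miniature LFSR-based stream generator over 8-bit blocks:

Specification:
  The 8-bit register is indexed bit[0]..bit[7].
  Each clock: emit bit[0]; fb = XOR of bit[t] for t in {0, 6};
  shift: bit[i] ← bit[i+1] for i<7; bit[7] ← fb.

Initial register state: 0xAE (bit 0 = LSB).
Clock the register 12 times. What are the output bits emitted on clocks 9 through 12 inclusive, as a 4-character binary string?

reg_0 = 0xAE
clock 1: out=0, reg = 0x57
clock 2: out=1, reg = 0x2B
clock 3: out=1, reg = 0x95
clock 4: out=1, reg = 0xCA
clock 5: out=0, reg = 0xE5
clock 6: out=1, reg = 0x72
clock 7: out=0, reg = 0xB9
clock 8: out=1, reg = 0xDC
clock 9: out=0, reg = 0xEE
clock 10: out=0, reg = 0xF7
clock 11: out=1, reg = 0x7B
clock 12: out=1, reg = 0x3D

0011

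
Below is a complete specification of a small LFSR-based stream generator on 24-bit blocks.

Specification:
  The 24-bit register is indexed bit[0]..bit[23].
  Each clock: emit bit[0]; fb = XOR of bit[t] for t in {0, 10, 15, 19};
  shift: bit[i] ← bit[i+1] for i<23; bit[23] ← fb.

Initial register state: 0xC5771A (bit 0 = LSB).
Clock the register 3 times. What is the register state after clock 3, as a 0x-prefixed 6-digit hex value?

reg_0 = 0xC5771A
clock 1: out=0, reg = 0xE2BB8D
clock 2: out=1, reg = 0x715DC6
clock 3: out=0, reg = 0xB8AEE3

0xB8AEE3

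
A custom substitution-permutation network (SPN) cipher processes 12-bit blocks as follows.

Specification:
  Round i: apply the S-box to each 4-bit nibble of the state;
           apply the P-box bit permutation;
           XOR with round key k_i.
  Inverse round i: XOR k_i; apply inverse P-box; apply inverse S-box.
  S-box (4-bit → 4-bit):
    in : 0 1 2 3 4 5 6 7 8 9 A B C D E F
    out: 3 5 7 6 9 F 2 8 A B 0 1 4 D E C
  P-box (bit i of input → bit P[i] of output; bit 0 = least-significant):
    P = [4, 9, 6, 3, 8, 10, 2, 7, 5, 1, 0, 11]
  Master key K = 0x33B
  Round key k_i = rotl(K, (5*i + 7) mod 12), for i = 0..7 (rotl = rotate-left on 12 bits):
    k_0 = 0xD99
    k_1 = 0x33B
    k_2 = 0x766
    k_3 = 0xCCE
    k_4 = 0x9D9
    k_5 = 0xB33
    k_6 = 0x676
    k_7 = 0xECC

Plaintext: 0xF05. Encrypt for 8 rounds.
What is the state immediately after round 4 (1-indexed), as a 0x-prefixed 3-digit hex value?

s_0 = plaintext = 0xF05
s_1 = Round(s_0, k_0) = 0x2C0
s_2 = Round(s_1, k_1) = 0x10C
s_3 = Round(s_2, k_2) = 0x207
s_4 = Round(s_3, k_3) = 0x9E5
s_5 = Round(s_4, k_4) = 0x727
s_6 = Round(s_5, k_5) = 0x63F
s_7 = Round(s_6, k_6) = 0x238
s_8 = Round(s_7, k_7) = 0x8E3

0x9E5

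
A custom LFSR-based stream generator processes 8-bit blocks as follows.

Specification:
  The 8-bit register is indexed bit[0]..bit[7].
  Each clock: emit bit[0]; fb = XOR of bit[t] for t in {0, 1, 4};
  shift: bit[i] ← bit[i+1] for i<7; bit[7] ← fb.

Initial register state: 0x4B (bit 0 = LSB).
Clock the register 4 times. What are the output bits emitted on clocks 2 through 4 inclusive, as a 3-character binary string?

101

reg_0 = 0x4B
clock 1: out=1, reg = 0x25
clock 2: out=1, reg = 0x92
clock 3: out=0, reg = 0x49
clock 4: out=1, reg = 0xA4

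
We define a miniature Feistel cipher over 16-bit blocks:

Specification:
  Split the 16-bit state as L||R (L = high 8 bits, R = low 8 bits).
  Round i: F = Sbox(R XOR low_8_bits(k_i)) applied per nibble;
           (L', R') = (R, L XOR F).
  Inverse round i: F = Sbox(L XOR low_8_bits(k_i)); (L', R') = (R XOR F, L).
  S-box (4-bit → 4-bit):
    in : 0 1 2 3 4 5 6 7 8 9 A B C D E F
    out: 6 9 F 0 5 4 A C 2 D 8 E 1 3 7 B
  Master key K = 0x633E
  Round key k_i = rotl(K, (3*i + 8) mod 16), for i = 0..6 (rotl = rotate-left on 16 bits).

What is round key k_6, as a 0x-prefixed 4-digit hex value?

0xF98C

K = 0x633E
k_0 = rotl(K, (3*0+8) mod 16) = rotl(K, 8) = 0x3E63
k_1 = rotl(K, (3*1+8) mod 16) = rotl(K, 11) = 0xF319
k_2 = rotl(K, (3*2+8) mod 16) = rotl(K, 14) = 0x98CF
k_3 = rotl(K, (3*3+8) mod 16) = rotl(K, 1) = 0xC67C
k_4 = rotl(K, (3*4+8) mod 16) = rotl(K, 4) = 0x33E6
k_5 = rotl(K, (3*5+8) mod 16) = rotl(K, 7) = 0x9F31
k_6 = rotl(K, (3*6+8) mod 16) = rotl(K, 10) = 0xF98C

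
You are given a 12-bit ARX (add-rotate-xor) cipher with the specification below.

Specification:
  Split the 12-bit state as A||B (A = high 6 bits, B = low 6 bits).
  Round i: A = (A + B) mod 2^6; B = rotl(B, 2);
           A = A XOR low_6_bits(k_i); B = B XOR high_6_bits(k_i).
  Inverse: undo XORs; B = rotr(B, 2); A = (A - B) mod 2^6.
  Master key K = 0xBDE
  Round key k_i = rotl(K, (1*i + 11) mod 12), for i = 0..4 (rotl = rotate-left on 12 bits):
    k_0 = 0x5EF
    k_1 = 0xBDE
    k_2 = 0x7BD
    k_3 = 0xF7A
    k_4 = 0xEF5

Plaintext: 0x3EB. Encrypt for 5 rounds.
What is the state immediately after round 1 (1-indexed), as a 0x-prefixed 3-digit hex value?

0x579

s_0 = plaintext = 0x3EB
s_1 = Round(s_0, k_0) = 0x579
s_2 = Round(s_1, k_1) = 0x408
s_3 = Round(s_2, k_2) = 0x97E
s_4 = Round(s_3, k_3) = 0x646
s_5 = Round(s_4, k_4) = 0xAA3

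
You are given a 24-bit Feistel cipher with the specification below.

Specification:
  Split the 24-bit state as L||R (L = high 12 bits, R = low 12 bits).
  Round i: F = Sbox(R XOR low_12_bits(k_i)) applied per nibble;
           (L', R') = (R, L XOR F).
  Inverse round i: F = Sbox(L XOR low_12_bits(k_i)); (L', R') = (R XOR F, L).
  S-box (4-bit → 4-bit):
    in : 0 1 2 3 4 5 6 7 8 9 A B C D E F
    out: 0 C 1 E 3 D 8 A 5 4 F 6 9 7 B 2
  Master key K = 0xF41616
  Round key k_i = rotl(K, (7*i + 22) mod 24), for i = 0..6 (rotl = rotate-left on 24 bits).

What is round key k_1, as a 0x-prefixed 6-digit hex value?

0x82C2DE

K = 0xF41616
k_0 = rotl(K, (7*0+22) mod 24) = rotl(K, 22) = 0xBD0585
k_1 = rotl(K, (7*1+22) mod 24) = rotl(K, 5) = 0x82C2DE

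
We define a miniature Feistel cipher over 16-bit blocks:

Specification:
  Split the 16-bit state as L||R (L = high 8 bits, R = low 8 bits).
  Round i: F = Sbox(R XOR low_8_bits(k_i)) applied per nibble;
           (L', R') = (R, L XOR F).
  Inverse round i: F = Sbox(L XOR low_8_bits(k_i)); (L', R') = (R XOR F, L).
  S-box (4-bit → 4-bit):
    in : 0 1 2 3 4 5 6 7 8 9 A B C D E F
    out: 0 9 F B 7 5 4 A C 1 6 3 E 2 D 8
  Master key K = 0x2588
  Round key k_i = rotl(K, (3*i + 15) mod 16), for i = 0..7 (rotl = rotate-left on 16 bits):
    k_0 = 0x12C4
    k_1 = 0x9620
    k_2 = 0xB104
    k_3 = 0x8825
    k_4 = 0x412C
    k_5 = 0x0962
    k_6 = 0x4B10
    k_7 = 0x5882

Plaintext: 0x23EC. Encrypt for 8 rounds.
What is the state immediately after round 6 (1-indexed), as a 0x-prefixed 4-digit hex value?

0x3202

s_0 = plaintext = 0x23EC
s_1 = Round(s_0, k_0) = 0xECDF
s_2 = Round(s_1, k_1) = 0xDF64
s_3 = Round(s_2, k_2) = 0x649F
s_4 = Round(s_3, k_3) = 0x9F52
s_5 = Round(s_4, k_4) = 0x5232
s_6 = Round(s_5, k_5) = 0x3202
s_7 = Round(s_6, k_6) = 0x02AD
s_8 = Round(s_7, k_7) = 0xADFA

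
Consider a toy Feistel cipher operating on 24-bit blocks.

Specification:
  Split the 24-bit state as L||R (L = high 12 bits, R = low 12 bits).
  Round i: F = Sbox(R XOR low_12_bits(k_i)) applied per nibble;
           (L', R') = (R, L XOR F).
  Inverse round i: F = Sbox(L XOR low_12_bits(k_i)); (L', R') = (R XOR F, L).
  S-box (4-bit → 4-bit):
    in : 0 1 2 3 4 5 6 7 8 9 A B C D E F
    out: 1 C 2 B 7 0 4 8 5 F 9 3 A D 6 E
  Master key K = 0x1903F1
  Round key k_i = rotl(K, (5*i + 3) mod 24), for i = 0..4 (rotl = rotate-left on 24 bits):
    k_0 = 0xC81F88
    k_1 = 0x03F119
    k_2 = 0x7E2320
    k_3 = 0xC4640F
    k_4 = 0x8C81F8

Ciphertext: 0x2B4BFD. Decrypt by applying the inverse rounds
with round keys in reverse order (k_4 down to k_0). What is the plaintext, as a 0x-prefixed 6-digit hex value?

s_0 = ciphertext = 0x2B4BFD
s_1 = InvRound(s_0, k_4) = 0x0872B4
s_2 = InvRound(s_1, k_3) = 0x5E1087
s_3 = InvRound(s_2, k_2) = 0x42B5E1
s_4 = InvRound(s_3, k_1) = 0x55342B
s_5 = InvRound(s_4, k_0) = 0xDF8553

0xDF8553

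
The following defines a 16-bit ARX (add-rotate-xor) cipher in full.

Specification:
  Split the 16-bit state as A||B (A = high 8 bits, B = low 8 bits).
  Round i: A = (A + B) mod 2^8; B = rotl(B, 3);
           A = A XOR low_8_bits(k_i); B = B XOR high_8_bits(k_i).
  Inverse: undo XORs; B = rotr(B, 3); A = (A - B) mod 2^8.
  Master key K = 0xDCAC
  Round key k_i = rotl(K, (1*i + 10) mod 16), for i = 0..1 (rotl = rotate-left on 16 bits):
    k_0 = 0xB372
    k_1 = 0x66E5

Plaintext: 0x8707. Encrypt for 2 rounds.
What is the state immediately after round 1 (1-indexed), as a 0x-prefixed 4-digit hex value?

s_0 = plaintext = 0x8707
s_1 = Round(s_0, k_0) = 0xFC8B
s_2 = Round(s_1, k_1) = 0x623A

0xFC8B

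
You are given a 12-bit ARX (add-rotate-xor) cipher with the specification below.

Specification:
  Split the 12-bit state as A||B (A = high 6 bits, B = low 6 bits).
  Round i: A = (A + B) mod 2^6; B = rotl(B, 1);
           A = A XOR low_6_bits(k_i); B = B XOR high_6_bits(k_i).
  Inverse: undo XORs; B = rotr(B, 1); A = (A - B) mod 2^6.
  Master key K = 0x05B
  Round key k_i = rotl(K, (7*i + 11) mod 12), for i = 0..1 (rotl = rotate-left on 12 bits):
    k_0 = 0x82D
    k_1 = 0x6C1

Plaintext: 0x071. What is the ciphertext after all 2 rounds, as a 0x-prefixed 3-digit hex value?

0x8DD

s_0 = plaintext = 0x071
s_1 = Round(s_0, k_0) = 0x7C3
s_2 = Round(s_1, k_1) = 0x8DD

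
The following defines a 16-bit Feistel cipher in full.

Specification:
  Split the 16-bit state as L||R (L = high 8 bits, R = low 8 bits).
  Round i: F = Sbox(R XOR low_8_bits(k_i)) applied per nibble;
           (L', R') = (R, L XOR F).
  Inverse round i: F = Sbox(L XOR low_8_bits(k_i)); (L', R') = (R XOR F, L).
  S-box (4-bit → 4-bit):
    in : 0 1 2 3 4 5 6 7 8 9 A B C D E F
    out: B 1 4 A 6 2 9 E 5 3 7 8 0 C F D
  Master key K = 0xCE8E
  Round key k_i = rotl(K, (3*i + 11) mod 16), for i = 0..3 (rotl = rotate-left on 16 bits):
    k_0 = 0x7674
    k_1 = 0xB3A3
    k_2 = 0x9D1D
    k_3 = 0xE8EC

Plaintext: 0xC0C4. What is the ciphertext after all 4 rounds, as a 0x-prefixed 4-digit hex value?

s_0 = plaintext = 0xC0C4
s_1 = Round(s_0, k_0) = 0xC44B
s_2 = Round(s_1, k_1) = 0x4B31
s_3 = Round(s_2, k_2) = 0x310B
s_4 = Round(s_3, k_3) = 0x0BCF

0x0BCF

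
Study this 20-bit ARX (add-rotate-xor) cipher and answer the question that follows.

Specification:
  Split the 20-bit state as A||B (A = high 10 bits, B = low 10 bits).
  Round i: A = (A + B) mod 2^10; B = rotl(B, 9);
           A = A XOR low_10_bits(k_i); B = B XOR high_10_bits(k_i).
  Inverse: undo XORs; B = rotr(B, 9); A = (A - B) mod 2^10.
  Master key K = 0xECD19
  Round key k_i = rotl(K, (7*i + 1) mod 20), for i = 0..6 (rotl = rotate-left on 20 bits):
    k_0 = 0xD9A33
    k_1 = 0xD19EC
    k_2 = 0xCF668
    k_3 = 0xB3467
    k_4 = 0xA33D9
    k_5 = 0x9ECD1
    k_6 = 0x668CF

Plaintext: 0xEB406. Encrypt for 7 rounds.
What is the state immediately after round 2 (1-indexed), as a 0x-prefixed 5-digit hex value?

s_0 = plaintext = 0xEB406
s_1 = Round(s_0, k_0) = 0x60365
s_2 = Round(s_1, k_1) = 0x424F4
s_3 = Round(s_2, k_2) = 0xE5747
s_4 = Round(s_3, k_3) = 0xAED6E
s_5 = Round(s_4, k_4) = 0xFC23B
s_6 = Round(s_5, k_5) = 0xBE966
s_7 = Round(s_6, k_6) = 0x2BD29

0x424F4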